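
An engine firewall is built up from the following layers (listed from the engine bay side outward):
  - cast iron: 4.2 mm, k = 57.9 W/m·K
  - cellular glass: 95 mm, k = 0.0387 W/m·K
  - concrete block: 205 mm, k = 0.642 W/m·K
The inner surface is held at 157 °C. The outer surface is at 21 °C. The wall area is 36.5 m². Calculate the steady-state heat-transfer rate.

Q ≈ 1790 W

Treating each layer as a thermal resistance in series:
R_cast iron = L/(kA) = 0.0042/(57.9×36.5) = 1.987×10^-6 K/W
R_cellular glass = L/(kA) = 0.095/(0.0387×36.5) = 0.06725 K/W
R_concrete block = L/(kA) = 0.205/(0.642×36.5) = 0.008748 K/W
R_total = 0.076 K/W
Q = ΔT / R_total = 136 / 0.076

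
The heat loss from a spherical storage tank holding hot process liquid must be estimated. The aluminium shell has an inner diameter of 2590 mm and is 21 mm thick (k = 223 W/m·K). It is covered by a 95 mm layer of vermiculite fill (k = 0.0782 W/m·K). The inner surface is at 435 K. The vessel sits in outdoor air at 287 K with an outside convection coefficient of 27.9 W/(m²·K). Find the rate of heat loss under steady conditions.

Spherical conduction: R = (1/r_in − 1/r_out)/(4πk) per layer; series-sum.
R_aluminium shell = (1/1.295 − 1/1.316)/(4π×223) = 4.397×10^-6 K/W
R_vermiculite fill = (1/1.316 − 1/1.411)/(4π×0.0782) = 0.05206 K/W
R_outer film = 1/(h·4πr_o²) = 1/(27.9×4π×1.411²) = 0.001433 K/W
R_total = 0.0535 K/W
Q = ΔT/R_total = 148/0.0535

Q ≈ 2770 W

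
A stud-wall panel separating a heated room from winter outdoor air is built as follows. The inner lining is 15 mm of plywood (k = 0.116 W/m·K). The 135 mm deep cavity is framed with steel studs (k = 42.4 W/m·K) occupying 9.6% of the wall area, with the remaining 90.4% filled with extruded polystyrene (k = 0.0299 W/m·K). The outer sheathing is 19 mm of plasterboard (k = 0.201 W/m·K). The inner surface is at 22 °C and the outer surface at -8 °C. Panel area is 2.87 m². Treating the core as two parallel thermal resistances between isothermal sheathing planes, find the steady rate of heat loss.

Q ≈ 335 W

Sheathing layers in series; stud and cavity paths in parallel between them.
R_inner = 0.015/(0.116×2.87) = 0.04506 K/W
R_stud  = 0.135/(42.4×0.096×2.87) = 0.01156 K/W
R_cav   = 0.135/(0.0299×0.904×2.87) = 1.74 K/W
1/R_core = 1/R_stud + 1/R_cav → R_core = 0.01148 K/W
R_outer = 0.019/(0.201×2.87) = 0.03294 K/W
R_total = 0.08947 K/W
Q = ΔT/R_total = 30/0.08947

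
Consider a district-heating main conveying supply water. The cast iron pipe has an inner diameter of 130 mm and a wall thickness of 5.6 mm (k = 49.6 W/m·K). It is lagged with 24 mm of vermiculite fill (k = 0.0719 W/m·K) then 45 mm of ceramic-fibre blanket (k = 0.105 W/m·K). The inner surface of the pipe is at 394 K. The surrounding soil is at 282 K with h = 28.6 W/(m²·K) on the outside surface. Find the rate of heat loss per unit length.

q′ ≈ 87.7 W/m

Per-layer cylindrical resistances, series-summed:
R_cast iron pipe wall = ln(70.6/65)/(2π×49.6×1) = 2.652×10^-4 K/W
R_vermiculite fill = ln(94.6/70.6)/(2π×0.0719×1) = 0.6477 K/W
R_ceramic-fibre blanket = ln(139.6/94.6)/(2π×0.105×1) = 0.5898 K/W
R_outer film = 1/(h_o·2πr_oL) = 1/(28.6×2π×0.1396×1) = 0.03986 K/W
R_total = 1.278 K/W
Q = ΔT/R_total = 112/1.278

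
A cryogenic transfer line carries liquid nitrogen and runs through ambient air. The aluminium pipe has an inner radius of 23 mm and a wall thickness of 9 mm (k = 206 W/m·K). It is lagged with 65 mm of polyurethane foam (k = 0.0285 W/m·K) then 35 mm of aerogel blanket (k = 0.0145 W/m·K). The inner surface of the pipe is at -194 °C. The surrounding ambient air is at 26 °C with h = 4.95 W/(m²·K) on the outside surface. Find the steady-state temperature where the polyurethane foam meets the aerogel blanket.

T ≈ -55.2 °C

Treating each annulus and film as a series resistance:
R_aluminium pipe wall = ln(32/23)/(2π×206×1) = 2.551×10^-4 K/W
R_polyurethane foam = ln(97/32)/(2π×0.0285×1) = 6.193 K/W
R_aerogel blanket = ln(132/97)/(2π×0.0145×1) = 3.382 K/W
R_outer film = 1/(h_o·2πr_oL) = 1/(4.95×2π×0.132×1) = 0.2436 K/W
R_total = 9.818 K/W
Q = ΔT/R_total = 220/9.818
Q = 22.4 W/m
T_interface = T_inner + Q·ΣR(inner→interface) = -194 + 22.4×6.193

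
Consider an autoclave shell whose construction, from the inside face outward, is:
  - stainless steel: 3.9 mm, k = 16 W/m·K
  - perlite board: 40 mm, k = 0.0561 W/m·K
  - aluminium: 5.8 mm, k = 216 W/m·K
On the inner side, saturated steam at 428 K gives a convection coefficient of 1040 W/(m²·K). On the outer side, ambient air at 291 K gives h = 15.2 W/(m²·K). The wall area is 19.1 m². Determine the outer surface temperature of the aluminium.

Treating each layer as a thermal resistance in series:
R_inner film = 1/(h_i·A) = 1/(1040×19.1) = 5.034×10^-5 K/W
R_stainless steel = L/(kA) = 0.0039/(16×19.1) = 1.276×10^-5 K/W
R_perlite board = L/(kA) = 0.04/(0.0561×19.1) = 0.03733 K/W
R_aluminium = L/(kA) = 0.0058/(216×19.1) = 1.406×10^-6 K/W
R_outer film = 1/(h_o·A) = 1/(15.2×19.1) = 0.003444 K/W
R_total = 0.04084 K/W;  Q = ΔT/R_total = 137/0.04084 = 3355 W
T_interface = T_inner − Q·ΣR(inner→interface) = 428 − 3350×0.0374

T ≈ 303 K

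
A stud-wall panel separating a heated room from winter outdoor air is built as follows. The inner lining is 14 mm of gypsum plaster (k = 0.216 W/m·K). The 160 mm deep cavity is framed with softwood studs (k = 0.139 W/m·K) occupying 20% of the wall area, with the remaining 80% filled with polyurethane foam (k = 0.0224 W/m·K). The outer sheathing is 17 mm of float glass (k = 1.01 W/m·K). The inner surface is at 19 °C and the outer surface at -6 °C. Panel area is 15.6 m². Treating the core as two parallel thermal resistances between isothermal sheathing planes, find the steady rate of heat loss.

Sheathing layers in series; stud and cavity paths in parallel between them.
R_inner = 0.014/(0.216×15.6) = 0.004155 K/W
R_stud  = 0.16/(0.139×0.2×15.6) = 0.3689 K/W
R_cav   = 0.16/(0.0224×0.8×15.6) = 0.5723 K/W
1/R_core = 1/R_stud + 1/R_cav → R_core = 0.2243 K/W
R_outer = 0.017/(1.01×15.6) = 0.001079 K/W
R_total = 0.2296 K/W
Q = ΔT/R_total = 25/0.2296

Q ≈ 109 W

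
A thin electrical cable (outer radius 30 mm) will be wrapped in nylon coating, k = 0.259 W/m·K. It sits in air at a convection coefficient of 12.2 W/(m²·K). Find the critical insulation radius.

For a cylinder r_cr = k/h = 0.259/12.2
r_cr = 21.2 mm; since the bare radius (30 mm) is above r_cr, any added insulation will reduce heat loss.

r_cr ≈ 21.2 mm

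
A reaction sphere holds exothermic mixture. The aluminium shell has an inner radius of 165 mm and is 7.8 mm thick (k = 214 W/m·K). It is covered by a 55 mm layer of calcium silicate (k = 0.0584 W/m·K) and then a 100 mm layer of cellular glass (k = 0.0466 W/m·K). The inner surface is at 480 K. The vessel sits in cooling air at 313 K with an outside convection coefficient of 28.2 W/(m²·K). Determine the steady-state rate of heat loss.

Radial (spherical) resistances in series:
R_aluminium shell = (1/0.165 − 1/0.1728)/(4π×214) = 1.017×10^-4 K/W
R_calcium silicate = (1/0.1728 − 1/0.2278)/(4π×0.0584) = 1.904 K/W
R_cellular glass = (1/0.2278 − 1/0.3278)/(4π×0.0466) = 2.287 K/W
R_outer film = 1/(h·4πr_o²) = 1/(28.2×4π×0.3278²) = 0.02626 K/W
R_total = 4.217 K/W
Q = ΔT/R_total = 167/4.217

Q ≈ 39.6 W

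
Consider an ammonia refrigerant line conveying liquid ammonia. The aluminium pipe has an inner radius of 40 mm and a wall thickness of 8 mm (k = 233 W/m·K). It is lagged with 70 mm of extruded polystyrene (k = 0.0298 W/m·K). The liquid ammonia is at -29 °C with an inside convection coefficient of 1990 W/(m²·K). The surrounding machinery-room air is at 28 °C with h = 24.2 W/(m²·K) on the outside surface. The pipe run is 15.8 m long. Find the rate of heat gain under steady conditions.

Q ≈ 185 W

Radial resistances (cylindrical: R_cond = ln(r_o/r_i)/(2πkL), R_conv = 1/(h·2πrL)):
R_inner film = 1/(h_i·2πr₁L) = 1/(1990×2π×0.04×15.8) = 1.265×10^-4 K/W
R_aluminium pipe wall = ln(48/40)/(2π×233×15.8) = 7.882×10^-6 K/W
R_extruded polystyrene = ln(118/48)/(2π×0.0298×15.8) = 0.304 K/W
R_outer film = 1/(h_o·2πr_oL) = 1/(24.2×2π×0.118×15.8) = 0.003527 K/W
R_total = 0.3077 K/W
Q = ΔT/R_total = 57/0.3077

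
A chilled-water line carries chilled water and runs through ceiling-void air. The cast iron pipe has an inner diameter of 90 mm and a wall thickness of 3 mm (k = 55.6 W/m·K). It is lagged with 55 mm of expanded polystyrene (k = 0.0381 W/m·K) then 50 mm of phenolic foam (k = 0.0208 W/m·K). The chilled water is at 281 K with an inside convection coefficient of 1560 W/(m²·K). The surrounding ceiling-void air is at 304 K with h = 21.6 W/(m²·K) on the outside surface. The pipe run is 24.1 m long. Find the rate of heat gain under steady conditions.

For a radial system each layer contributes R = ln(r_out/r_in)/(2πkL); films add R = 1/(hA).
R_inner film = 1/(h_i·2πr₁L) = 1/(1560×2π×0.045×24.1) = 9.407×10^-5 K/W
R_cast iron pipe wall = ln(48/45)/(2π×55.6×24.1) = 7.666×10^-6 K/W
R_expanded polystyrene = ln(103/48)/(2π×0.0381×24.1) = 0.1323 K/W
R_phenolic foam = ln(153/103)/(2π×0.0208×24.1) = 0.1256 K/W
R_outer film = 1/(h_o·2πr_oL) = 1/(21.6×2π×0.153×24.1) = 0.001998 K/W
R_total = 0.2601 K/W
Q = ΔT/R_total = 23/0.2601

Q ≈ 88.4 W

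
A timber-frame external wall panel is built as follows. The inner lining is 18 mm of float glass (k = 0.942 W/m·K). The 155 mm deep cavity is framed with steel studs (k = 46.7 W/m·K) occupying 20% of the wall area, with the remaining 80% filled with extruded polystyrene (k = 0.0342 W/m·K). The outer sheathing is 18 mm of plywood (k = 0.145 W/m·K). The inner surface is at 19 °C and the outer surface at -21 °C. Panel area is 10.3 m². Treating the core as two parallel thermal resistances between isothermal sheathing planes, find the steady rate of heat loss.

Sheathing layers in series; stud and cavity paths in parallel between them.
R_inner = 0.018/(0.942×10.3) = 0.001855 K/W
R_stud  = 0.155/(46.7×0.2×10.3) = 0.001611 K/W
R_cav   = 0.155/(0.0342×0.8×10.3) = 0.55 K/W
1/R_core = 1/R_stud + 1/R_cav → R_core = 0.001606 K/W
R_outer = 0.018/(0.145×10.3) = 0.01205 K/W
R_total = 0.01551 K/W
Q = ΔT/R_total = 40/0.01551

Q ≈ 2580 W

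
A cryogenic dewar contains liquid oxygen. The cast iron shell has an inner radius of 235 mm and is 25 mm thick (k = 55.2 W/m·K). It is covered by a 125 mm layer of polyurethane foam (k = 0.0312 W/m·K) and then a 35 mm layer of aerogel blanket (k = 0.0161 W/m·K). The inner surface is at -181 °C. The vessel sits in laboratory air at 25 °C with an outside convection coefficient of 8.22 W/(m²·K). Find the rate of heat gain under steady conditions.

Q ≈ 47.8 W

Spherical conduction: R = (1/r_in − 1/r_out)/(4πk) per layer; series-sum.
R_cast iron shell = (1/0.235 − 1/0.26)/(4π×55.2) = 5.899×10^-4 K/W
R_polyurethane foam = (1/0.26 − 1/0.385)/(4π×0.0312) = 3.185 K/W
R_aerogel blanket = (1/0.385 − 1/0.42)/(4π×0.0161) = 1.07 K/W
R_outer film = 1/(h·4πr_o²) = 1/(8.22×4π×0.42²) = 0.05488 K/W
R_total = 4.31 K/W
Q = ΔT/R_total = 206/4.31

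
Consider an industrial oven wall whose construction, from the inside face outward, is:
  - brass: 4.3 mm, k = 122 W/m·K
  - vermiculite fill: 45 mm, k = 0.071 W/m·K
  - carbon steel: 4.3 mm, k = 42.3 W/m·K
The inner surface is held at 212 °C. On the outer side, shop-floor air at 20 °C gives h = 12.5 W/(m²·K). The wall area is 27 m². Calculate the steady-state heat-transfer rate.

Treating each layer as a thermal resistance in series:
R_brass = L/(kA) = 0.0043/(122×27) = 1.305×10^-6 K/W
R_vermiculite fill = L/(kA) = 0.045/(0.071×27) = 0.02347 K/W
R_carbon steel = L/(kA) = 0.0043/(42.3×27) = 3.765×10^-6 K/W
R_outer film = 1/(h_o·A) = 1/(12.5×27) = 0.002963 K/W
R_total = 0.02644 K/W
Q = ΔT / R_total = 192 / 0.02644

Q ≈ 7260 W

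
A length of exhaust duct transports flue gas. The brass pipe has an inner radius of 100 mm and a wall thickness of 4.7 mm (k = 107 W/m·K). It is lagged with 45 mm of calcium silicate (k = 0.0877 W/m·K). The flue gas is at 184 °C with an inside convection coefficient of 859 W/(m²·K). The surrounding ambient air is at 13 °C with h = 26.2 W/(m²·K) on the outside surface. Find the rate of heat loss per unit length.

Per-layer cylindrical resistances, series-summed:
R_inner film = 1/(h_i·2πr₁L) = 1/(859×2π×0.1×1) = 0.001853 K/W
R_brass pipe wall = ln(104.7/100)/(2π×107×1) = 6.832×10^-5 K/W
R_calcium silicate = ln(149.7/104.7)/(2π×0.0877×1) = 0.6488 K/W
R_outer film = 1/(h_o·2πr_oL) = 1/(26.2×2π×0.1497×1) = 0.04058 K/W
R_total = 0.6913 K/W
Q = ΔT/R_total = 171/0.6913

q′ ≈ 247 W/m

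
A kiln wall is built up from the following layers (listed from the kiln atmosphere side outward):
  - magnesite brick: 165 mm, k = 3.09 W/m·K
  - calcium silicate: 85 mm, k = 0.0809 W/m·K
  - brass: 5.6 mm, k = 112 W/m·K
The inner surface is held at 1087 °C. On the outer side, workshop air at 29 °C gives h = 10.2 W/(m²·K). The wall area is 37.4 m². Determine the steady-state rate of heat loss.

Q ≈ 32900 W

Series thermal resistances:
R_magnesite brick = L/(kA) = 0.165/(3.09×37.4) = 0.001428 K/W
R_calcium silicate = L/(kA) = 0.085/(0.0809×37.4) = 0.02809 K/W
R_brass = L/(kA) = 0.0056/(112×37.4) = 1.337×10^-6 K/W
R_outer film = 1/(h_o·A) = 1/(10.2×37.4) = 0.002621 K/W
R_total = 0.03214 K/W
Q = ΔT / R_total = 1058 / 0.03214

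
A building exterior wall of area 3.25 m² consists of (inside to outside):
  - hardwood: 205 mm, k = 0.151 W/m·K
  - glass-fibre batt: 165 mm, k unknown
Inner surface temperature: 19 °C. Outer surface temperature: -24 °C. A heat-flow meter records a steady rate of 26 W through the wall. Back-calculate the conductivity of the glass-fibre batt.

k ≈ 0.0411 W/(m·K)

Treating each layer as a thermal resistance in series:
R_hardwood = L/(kA) = 0.205/(0.151×3.25) = 0.4177 K/W
Sum of known resistances R_other = 0.4177 K/W
Total R = ΔT/Q = 43/26 = 1.654 K/W
R_glass-fibre batt = R_total − R_other = 1.236 K/W
k = L/(R·A) = 0.165/(1.236×3.25)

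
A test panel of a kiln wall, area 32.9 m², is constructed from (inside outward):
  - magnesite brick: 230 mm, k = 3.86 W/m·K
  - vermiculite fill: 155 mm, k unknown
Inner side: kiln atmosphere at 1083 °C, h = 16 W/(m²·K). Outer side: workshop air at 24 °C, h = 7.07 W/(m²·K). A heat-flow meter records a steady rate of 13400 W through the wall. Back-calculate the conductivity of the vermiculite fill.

k ≈ 0.0663 W/(m·K)

Series thermal resistances:
R_inner film = 1/(h_i·A) = 1/(16×32.9) = 0.0019 K/W
R_magnesite brick = L/(kA) = 0.23/(3.86×32.9) = 0.001811 K/W
R_outer film = 1/(h_o·A) = 1/(7.07×32.9) = 0.004299 K/W
Sum of known resistances R_other = 0.00801 K/W
Total R = ΔT/Q = 1059/13400 = 0.07903 K/W
R_vermiculite fill = R_total − R_other = 0.07102 K/W
k = L/(R·A) = 0.155/(0.07102×32.9)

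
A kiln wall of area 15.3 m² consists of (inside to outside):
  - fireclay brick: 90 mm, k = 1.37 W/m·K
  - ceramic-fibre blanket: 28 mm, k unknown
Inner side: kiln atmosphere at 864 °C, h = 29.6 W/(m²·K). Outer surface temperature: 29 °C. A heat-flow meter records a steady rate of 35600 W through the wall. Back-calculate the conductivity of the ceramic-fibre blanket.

k ≈ 0.108 W/(m·K)

Treating each layer as a thermal resistance in series:
R_inner film = 1/(h_i·A) = 1/(29.6×15.3) = 0.002208 K/W
R_fireclay brick = L/(kA) = 0.09/(1.37×15.3) = 0.004294 K/W
Sum of known resistances R_other = 0.006502 K/W
Total R = ΔT/Q = 835/35600 = 0.02346 K/W
R_ceramic-fibre blanket = R_total − R_other = 0.01695 K/W
k = L/(R·A) = 0.028/(0.01695×15.3)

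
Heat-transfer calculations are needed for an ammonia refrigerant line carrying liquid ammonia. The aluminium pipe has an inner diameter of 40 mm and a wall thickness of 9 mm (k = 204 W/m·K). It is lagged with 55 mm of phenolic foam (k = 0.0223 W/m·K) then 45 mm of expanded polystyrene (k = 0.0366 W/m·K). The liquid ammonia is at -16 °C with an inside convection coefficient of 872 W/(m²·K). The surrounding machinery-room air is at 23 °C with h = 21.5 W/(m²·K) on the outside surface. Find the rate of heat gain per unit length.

q′ ≈ 4.1 W/m

Radial resistances (cylindrical: R_cond = ln(r_o/r_i)/(2πkL), R_conv = 1/(h·2πrL)):
R_inner film = 1/(h_i·2πr₁L) = 1/(872×2π×0.02×1) = 0.009126 K/W
R_aluminium pipe wall = ln(29/20)/(2π×204×1) = 2.899×10^-4 K/W
R_phenolic foam = ln(84/29)/(2π×0.0223×1) = 7.59 K/W
R_expanded polystyrene = ln(129/84)/(2π×0.0366×1) = 1.865 K/W
R_outer film = 1/(h_o·2πr_oL) = 1/(21.5×2π×0.129×1) = 0.05738 K/W
R_total = 9.523 K/W
Q = ΔT/R_total = 39/9.523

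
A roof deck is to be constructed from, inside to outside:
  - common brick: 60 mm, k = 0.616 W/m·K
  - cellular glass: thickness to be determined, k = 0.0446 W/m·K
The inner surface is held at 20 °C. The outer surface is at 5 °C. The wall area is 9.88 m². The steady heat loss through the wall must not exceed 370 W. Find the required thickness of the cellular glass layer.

Series thermal resistances:
R_common brick = L/(kA) = 0.06/(0.616×9.88) = 0.009859 K/W
Sum of the known resistances R_other = 0.009859 K/W
Required total resistance R_tot = ΔT/Q_allow = 15/370 = 0.04054 K/W
R_cellular glass = R_tot − R_other = 0.03068 K/W
L = R·k·A = 0.03068×0.0446×9.88

L ≈ 13.5 mm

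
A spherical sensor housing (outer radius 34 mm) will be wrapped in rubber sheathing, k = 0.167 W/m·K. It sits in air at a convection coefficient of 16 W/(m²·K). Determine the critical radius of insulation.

r_cr ≈ 20.9 mm

For a sphere r_cr = 2k/h = 2×0.167/16
r_cr = 20.9 mm; since the bare radius (34 mm) is above r_cr, any added insulation will reduce heat loss.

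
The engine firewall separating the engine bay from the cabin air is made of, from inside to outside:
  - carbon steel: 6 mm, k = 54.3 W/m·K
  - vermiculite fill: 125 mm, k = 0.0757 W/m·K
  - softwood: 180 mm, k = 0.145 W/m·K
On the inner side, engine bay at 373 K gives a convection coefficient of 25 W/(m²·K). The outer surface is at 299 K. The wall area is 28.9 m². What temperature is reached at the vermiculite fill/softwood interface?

Using the resistance-network approach (series):
R_inner film = 1/(h_i·A) = 1/(25×28.9) = 0.001384 K/W
R_carbon steel = L/(kA) = 0.006/(54.3×28.9) = 3.823×10^-6 K/W
R_vermiculite fill = L/(kA) = 0.125/(0.0757×28.9) = 0.05714 K/W
R_softwood = L/(kA) = 0.18/(0.145×28.9) = 0.04295 K/W
R_total = 0.1015 K/W;  Q = ΔT/R_total = 74/0.1015 = 729.2 W
T_interface = T_inner − Q·ΣR(inner→interface) = 373 − 729×0.05852

T ≈ 330 K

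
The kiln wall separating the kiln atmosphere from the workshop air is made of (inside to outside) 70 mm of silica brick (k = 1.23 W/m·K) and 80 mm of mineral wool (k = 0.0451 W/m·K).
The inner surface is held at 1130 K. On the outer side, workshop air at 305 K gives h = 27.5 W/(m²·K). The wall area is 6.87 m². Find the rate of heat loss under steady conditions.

Using the resistance-network approach (series):
R_silica brick = L/(kA) = 0.07/(1.23×6.87) = 0.008284 K/W
R_mineral wool = L/(kA) = 0.08/(0.0451×6.87) = 0.2582 K/W
R_outer film = 1/(h_o·A) = 1/(27.5×6.87) = 0.005293 K/W
R_total = 0.2718 K/W
Q = ΔT / R_total = 825 / 0.2718

Q ≈ 3040 W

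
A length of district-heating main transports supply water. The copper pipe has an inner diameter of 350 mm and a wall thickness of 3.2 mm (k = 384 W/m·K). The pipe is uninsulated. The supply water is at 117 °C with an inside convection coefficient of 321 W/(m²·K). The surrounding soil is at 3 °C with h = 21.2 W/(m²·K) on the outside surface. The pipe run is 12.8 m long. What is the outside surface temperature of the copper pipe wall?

T ≈ 110 °C

Treating each annulus and film as a series resistance:
R_inner film = 1/(h_i·2πr₁L) = 1/(321×2π×0.175×12.8) = 2.213×10^-4 K/W
R_copper pipe wall = ln(178.2/175)/(2π×384×12.8) = 5.867×10^-7 K/W
R_outer film = 1/(h_o·2πr_oL) = 1/(21.2×2π×0.1782×12.8) = 0.003291 K/W
R_total = 0.003513 K/W
Q = ΔT/R_total = 114/0.003513
Q = 32400 W
T_interface = T_inner − Q·ΣR(inner→interface) = 117 − 32400×2.219×10^-4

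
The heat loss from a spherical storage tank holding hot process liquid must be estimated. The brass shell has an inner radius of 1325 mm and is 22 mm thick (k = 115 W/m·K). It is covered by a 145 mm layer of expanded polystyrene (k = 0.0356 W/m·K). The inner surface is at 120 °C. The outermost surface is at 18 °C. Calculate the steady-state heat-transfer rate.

Each spherical layer contributes R = (1/r_i − 1/r_o)/(4πk):
R_brass shell = (1/1.325 − 1/1.347)/(4π×115) = 8.53×10^-6 K/W
R_expanded polystyrene = (1/1.347 − 1/1.492)/(4π×0.0356) = 0.1613 K/W
R_total = 0.1613 K/W
Q = ΔT/R_total = 102/0.1613

Q ≈ 632 W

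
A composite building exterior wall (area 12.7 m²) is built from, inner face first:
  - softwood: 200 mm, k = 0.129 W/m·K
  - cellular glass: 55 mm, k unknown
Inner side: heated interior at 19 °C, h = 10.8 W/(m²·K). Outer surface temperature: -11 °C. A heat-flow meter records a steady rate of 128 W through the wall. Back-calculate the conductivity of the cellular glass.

Treating each layer as a thermal resistance in series:
R_inner film = 1/(h_i·A) = 1/(10.8×12.7) = 0.007291 K/W
R_softwood = L/(kA) = 0.2/(0.129×12.7) = 0.1221 K/W
Sum of known resistances R_other = 0.1294 K/W
Total R = ΔT/Q = 30/128 = 0.2344 K/W
R_cellular glass = R_total − R_other = 0.105 K/W
k = L/(R·A) = 0.055/(0.105×12.7)

k ≈ 0.0412 W/(m·K)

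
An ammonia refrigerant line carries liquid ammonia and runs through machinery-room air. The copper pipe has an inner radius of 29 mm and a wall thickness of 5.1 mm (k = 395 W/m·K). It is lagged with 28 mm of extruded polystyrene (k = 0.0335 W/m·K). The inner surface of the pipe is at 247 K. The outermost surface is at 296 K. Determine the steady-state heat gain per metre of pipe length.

Cylindrical conduction, so R = ln(r₂/r₁)/(2πkL) per layer, in series:
R_copper pipe wall = ln(34.1/29)/(2π×395×1) = 6.527×10^-5 K/W
R_extruded polystyrene = ln(62.1/34.1)/(2π×0.0335×1) = 2.848 K/W
R_total = 2.848 K/W
Q = ΔT/R_total = 49/2.848

q′ ≈ 17.2 W/m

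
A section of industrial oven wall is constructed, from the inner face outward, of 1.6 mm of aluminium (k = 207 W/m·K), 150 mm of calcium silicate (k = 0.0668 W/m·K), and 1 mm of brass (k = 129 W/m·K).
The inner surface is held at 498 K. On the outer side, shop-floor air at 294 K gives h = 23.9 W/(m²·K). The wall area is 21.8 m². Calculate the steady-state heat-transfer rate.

Q ≈ 1940 W

Thermal resistances in series:
R_aluminium = L/(kA) = 0.0016/(207×21.8) = 3.546×10^-7 K/W
R_calcium silicate = L/(kA) = 0.15/(0.0668×21.8) = 0.103 K/W
R_brass = L/(kA) = 0.001/(129×21.8) = 3.556×10^-7 K/W
R_outer film = 1/(h_o·A) = 1/(23.9×21.8) = 0.001919 K/W
R_total = 0.1049 K/W
Q = ΔT / R_total = 204 / 0.1049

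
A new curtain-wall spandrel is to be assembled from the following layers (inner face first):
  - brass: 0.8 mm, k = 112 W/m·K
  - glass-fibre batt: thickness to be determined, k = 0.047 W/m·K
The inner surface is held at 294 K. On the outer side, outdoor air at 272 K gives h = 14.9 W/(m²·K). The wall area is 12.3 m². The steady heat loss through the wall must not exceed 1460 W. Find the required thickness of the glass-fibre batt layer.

L ≈ 5.56 mm

Series thermal resistances:
R_brass = L/(kA) = 0.0008/(112×12.3) = 5.807×10^-7 K/W
R_outer film = 1/(h_o·A) = 1/(14.9×12.3) = 0.005456 K/W
Sum of the known resistances R_other = 0.005457 K/W
Required total resistance R_tot = ΔT/Q_allow = 22/1460 = 0.01507 K/W
R_glass-fibre batt = R_tot − R_other = 0.009611 K/W
L = R·k·A = 0.009611×0.047×12.3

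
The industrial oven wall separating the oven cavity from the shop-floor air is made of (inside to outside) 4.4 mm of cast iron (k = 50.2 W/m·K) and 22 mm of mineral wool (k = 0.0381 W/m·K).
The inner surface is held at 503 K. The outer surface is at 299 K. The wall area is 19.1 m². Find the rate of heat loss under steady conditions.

Q ≈ 6750 W

Series thermal resistances:
R_cast iron = L/(kA) = 0.0044/(50.2×19.1) = 4.589×10^-6 K/W
R_mineral wool = L/(kA) = 0.022/(0.0381×19.1) = 0.03023 K/W
R_total = 0.03024 K/W
Q = ΔT / R_total = 204 / 0.03024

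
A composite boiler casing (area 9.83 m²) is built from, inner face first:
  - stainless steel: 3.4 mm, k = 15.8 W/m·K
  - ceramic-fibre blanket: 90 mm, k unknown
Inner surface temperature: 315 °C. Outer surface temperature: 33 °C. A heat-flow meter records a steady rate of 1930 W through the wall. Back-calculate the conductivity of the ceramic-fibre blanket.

k ≈ 0.0627 W/(m·K)

Treating each layer as a thermal resistance in series:
R_stainless steel = L/(kA) = 0.0034/(15.8×9.83) = 2.189×10^-5 K/W
Sum of known resistances R_other = 2.189×10^-5 K/W
Total R = ΔT/Q = 282/1930 = 0.1461 K/W
R_ceramic-fibre blanket = R_total − R_other = 0.1461 K/W
k = L/(R·A) = 0.09/(0.1461×9.83)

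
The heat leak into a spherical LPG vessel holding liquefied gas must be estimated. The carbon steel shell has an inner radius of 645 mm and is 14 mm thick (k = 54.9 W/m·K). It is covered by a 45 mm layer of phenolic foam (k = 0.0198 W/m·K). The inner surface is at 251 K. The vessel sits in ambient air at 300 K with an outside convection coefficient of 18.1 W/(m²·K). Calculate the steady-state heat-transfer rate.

Q ≈ 123 W

Each spherical layer contributes R = (1/r_i − 1/r_o)/(4πk):
R_carbon steel shell = (1/0.645 − 1/0.659)/(4π×54.9) = 4.774×10^-5 K/W
R_phenolic foam = (1/0.659 − 1/0.704)/(4π×0.0198) = 0.3898 K/W
R_outer film = 1/(h·4πr_o²) = 1/(18.1×4π×0.704²) = 0.008871 K/W
R_total = 0.3988 K/W
Q = ΔT/R_total = 49/0.3988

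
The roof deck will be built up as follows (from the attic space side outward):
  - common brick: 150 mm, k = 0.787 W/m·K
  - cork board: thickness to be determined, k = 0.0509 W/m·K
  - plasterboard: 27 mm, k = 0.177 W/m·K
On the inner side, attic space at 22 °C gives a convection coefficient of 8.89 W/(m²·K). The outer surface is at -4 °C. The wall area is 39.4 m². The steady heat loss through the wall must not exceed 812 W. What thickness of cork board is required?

L ≈ 41 mm

Model the wall as resistances in series:
R_inner film = 1/(h_i·A) = 1/(8.89×39.4) = 0.002855 K/W
R_common brick = L/(kA) = 0.15/(0.787×39.4) = 0.004837 K/W
R_plasterboard = L/(kA) = 0.027/(0.177×39.4) = 0.003872 K/W
Sum of the known resistances R_other = 0.01156 K/W
Required total resistance R_tot = ΔT/Q_allow = 26/812 = 0.03202 K/W
R_cork board = R_tot − R_other = 0.02046 K/W
L = R·k·A = 0.02046×0.0509×39.4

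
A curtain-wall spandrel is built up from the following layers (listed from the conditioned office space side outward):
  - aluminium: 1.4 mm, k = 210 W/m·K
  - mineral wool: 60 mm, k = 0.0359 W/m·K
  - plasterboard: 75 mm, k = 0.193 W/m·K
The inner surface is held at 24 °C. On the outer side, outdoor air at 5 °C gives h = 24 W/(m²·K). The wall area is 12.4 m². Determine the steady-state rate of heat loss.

Q ≈ 112 W

Model the wall as resistances in series:
R_aluminium = L/(kA) = 0.0014/(210×12.4) = 5.376×10^-7 K/W
R_mineral wool = L/(kA) = 0.06/(0.0359×12.4) = 0.1348 K/W
R_plasterboard = L/(kA) = 0.075/(0.193×12.4) = 0.03134 K/W
R_outer film = 1/(h_o·A) = 1/(24×12.4) = 0.00336 K/W
R_total = 0.1695 K/W
Q = ΔT / R_total = 19 / 0.1695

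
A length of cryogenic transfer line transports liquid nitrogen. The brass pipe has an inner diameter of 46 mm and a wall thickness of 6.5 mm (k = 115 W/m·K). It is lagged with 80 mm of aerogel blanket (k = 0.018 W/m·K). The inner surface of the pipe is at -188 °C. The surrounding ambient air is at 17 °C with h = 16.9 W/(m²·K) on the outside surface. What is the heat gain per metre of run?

Per-layer cylindrical resistances, series-summed:
R_brass pipe wall = ln(29.5/23)/(2π×115×1) = 3.445×10^-4 K/W
R_aerogel blanket = ln(109.5/29.5)/(2π×0.018×1) = 11.6 K/W
R_outer film = 1/(h_o·2πr_oL) = 1/(16.9×2π×0.1095×1) = 0.086 K/W
R_total = 11.68 K/W
Q = ΔT/R_total = 205/11.68

q′ ≈ 17.5 W/m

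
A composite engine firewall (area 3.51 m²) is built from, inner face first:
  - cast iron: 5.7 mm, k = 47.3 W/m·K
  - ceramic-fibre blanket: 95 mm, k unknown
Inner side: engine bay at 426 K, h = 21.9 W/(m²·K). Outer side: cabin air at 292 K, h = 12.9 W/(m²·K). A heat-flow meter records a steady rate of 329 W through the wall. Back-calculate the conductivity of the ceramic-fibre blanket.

Model the wall as resistances in series:
R_inner film = 1/(h_i·A) = 1/(21.9×3.51) = 0.01301 K/W
R_cast iron = L/(kA) = 0.0057/(47.3×3.51) = 3.433×10^-5 K/W
R_outer film = 1/(h_o·A) = 1/(12.9×3.51) = 0.02209 K/W
Sum of known resistances R_other = 0.03513 K/W
Total R = ΔT/Q = 134/329 = 0.4073 K/W
R_ceramic-fibre blanket = R_total − R_other = 0.3722 K/W
k = L/(R·A) = 0.095/(0.3722×3.51)

k ≈ 0.0727 W/(m·K)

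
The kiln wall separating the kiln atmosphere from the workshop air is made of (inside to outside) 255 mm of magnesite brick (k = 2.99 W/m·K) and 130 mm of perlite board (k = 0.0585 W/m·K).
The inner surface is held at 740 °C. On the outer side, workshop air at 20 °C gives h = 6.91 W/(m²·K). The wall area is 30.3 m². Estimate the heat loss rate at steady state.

Q ≈ 8900 W

Series thermal resistances:
R_magnesite brick = L/(kA) = 0.255/(2.99×30.3) = 0.002815 K/W
R_perlite board = L/(kA) = 0.13/(0.0585×30.3) = 0.07334 K/W
R_outer film = 1/(h_o·A) = 1/(6.91×30.3) = 0.004776 K/W
R_total = 0.08093 K/W
Q = ΔT / R_total = 720 / 0.08093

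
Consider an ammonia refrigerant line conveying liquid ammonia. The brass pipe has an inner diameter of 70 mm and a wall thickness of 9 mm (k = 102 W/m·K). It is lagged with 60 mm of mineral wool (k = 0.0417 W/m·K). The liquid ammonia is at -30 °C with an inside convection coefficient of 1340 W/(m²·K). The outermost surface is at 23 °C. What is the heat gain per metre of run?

q′ ≈ 16.1 W/m

Radial resistances (cylindrical: R_cond = ln(r_o/r_i)/(2πkL), R_conv = 1/(h·2πrL)):
R_inner film = 1/(h_i·2πr₁L) = 1/(1340×2π×0.035×1) = 0.003393 K/W
R_brass pipe wall = ln(44/35)/(2π×102×1) = 3.571×10^-4 K/W
R_mineral wool = ln(104/44)/(2π×0.0417×1) = 3.283 K/W
R_total = 3.287 K/W
Q = ΔT/R_total = 53/3.287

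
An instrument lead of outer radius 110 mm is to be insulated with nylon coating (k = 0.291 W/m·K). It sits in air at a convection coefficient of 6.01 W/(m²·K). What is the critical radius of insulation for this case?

r_cr ≈ 48.4 mm

For a cylinder r_cr = k/h = 0.291/6.01
r_cr = 48.4 mm; since the bare radius (110 mm) is above r_cr, any added insulation will reduce heat loss.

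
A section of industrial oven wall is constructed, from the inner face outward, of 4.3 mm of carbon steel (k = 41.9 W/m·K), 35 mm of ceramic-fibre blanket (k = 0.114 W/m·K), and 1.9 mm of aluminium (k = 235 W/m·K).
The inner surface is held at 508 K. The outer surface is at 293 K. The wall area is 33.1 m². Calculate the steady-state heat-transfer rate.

Model the wall as resistances in series:
R_carbon steel = L/(kA) = 0.0043/(41.9×33.1) = 3.1×10^-6 K/W
R_ceramic-fibre blanket = L/(kA) = 0.035/(0.114×33.1) = 0.009275 K/W
R_aluminium = L/(kA) = 0.0019/(235×33.1) = 2.443×10^-7 K/W
R_total = 0.009279 K/W
Q = ΔT / R_total = 215 / 0.009279

Q ≈ 23200 W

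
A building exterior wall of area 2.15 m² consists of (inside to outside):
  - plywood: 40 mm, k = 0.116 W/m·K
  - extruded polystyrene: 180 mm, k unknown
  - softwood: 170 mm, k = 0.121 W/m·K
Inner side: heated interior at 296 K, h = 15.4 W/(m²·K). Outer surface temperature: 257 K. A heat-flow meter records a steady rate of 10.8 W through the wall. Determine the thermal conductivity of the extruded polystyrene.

k ≈ 0.0303 W/(m·K)

Treating each layer as a thermal resistance in series:
R_inner film = 1/(h_i·A) = 1/(15.4×2.15) = 0.0302 K/W
R_plywood = L/(kA) = 0.04/(0.116×2.15) = 0.1604 K/W
R_softwood = L/(kA) = 0.17/(0.121×2.15) = 0.6535 K/W
Sum of known resistances R_other = 0.8441 K/W
Total R = ΔT/Q = 39/10.8 = 3.611 K/W
R_extruded polystyrene = R_total − R_other = 2.767 K/W
k = L/(R·A) = 0.18/(2.767×2.15)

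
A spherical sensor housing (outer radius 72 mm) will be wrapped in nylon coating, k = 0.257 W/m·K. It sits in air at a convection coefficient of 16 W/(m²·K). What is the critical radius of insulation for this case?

For a sphere r_cr = 2k/h = 2×0.257/16
r_cr = 32.1 mm; since the bare radius (72 mm) is above r_cr, any added insulation will reduce heat loss.

r_cr ≈ 32.1 mm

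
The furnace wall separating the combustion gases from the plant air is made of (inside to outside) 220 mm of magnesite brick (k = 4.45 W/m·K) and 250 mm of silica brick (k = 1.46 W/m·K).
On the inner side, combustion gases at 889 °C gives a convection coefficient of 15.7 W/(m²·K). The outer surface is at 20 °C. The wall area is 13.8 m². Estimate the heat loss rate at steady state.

Q ≈ 42200 W

Model the wall as resistances in series:
R_inner film = 1/(h_i·A) = 1/(15.7×13.8) = 0.004616 K/W
R_magnesite brick = L/(kA) = 0.22/(4.45×13.8) = 0.003582 K/W
R_silica brick = L/(kA) = 0.25/(1.46×13.8) = 0.01241 K/W
R_total = 0.02061 K/W
Q = ΔT / R_total = 869 / 0.02061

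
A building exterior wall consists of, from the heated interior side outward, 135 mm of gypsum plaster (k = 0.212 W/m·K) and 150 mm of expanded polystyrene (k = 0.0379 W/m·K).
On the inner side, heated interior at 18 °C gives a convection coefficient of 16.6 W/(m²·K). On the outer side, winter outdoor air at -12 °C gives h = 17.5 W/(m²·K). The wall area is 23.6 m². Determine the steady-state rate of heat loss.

Q ≈ 150 W

Series thermal resistances:
R_inner film = 1/(h_i·A) = 1/(16.6×23.6) = 0.002553 K/W
R_gypsum plaster = L/(kA) = 0.135/(0.212×23.6) = 0.02698 K/W
R_expanded polystyrene = L/(kA) = 0.15/(0.0379×23.6) = 0.1677 K/W
R_outer film = 1/(h_o·A) = 1/(17.5×23.6) = 0.002421 K/W
R_total = 0.1997 K/W
Q = ΔT / R_total = 30 / 0.1997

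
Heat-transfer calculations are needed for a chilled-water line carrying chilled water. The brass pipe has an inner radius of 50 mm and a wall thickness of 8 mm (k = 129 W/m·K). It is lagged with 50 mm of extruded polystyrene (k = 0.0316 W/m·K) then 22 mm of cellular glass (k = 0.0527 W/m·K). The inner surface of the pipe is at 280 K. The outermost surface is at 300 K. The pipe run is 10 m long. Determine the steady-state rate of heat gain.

Q ≈ 54.2 W

Cylindrical conduction, so R = ln(r₂/r₁)/(2πkL) per layer, in series:
R_brass pipe wall = ln(58/50)/(2π×129×10) = 1.831×10^-5 K/W
R_extruded polystyrene = ln(108/58)/(2π×0.0316×10) = 0.3131 K/W
R_cellular glass = ln(130/108)/(2π×0.0527×10) = 0.05599 K/W
R_total = 0.3691 K/W
Q = ΔT/R_total = 20/0.3691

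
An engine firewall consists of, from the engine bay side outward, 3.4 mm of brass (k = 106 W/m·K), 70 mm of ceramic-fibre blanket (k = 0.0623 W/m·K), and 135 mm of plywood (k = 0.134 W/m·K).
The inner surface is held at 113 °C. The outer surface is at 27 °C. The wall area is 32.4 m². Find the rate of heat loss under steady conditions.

Q ≈ 1310 W

Thermal resistances in series:
R_brass = L/(kA) = 0.0034/(106×32.4) = 9.9×10^-7 K/W
R_ceramic-fibre blanket = L/(kA) = 0.07/(0.0623×32.4) = 0.03468 K/W
R_plywood = L/(kA) = 0.135/(0.134×32.4) = 0.03109 K/W
R_total = 0.06577 K/W
Q = ΔT / R_total = 86 / 0.06577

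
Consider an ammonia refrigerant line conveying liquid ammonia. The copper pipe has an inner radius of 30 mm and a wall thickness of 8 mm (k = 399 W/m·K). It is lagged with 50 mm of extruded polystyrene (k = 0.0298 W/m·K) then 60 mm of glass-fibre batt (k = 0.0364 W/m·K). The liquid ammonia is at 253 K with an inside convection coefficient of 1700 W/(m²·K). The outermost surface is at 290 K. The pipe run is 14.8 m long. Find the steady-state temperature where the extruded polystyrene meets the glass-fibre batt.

T ≈ 278 K

Radial resistances (cylindrical: R_cond = ln(r_o/r_i)/(2πkL), R_conv = 1/(h·2πrL)):
R_inner film = 1/(h_i·2πr₁L) = 1/(1700×2π×0.03×14.8) = 2.109×10^-4 K/W
R_copper pipe wall = ln(38/30)/(2π×399×14.8) = 6.371×10^-6 K/W
R_extruded polystyrene = ln(88/38)/(2π×0.0298×14.8) = 0.303 K/W
R_glass-fibre batt = ln(148/88)/(2π×0.0364×14.8) = 0.1536 K/W
R_total = 0.4568 K/W
Q = ΔT/R_total = 37/0.4568
Q = 81 W
T_interface = T_inner + Q·ΣR(inner→interface) = 253 + 81×0.3033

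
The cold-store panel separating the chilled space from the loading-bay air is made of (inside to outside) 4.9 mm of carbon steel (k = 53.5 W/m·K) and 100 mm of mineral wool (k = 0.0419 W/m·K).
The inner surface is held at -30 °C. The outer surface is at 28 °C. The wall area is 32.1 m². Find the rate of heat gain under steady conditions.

Series thermal resistances:
R_carbon steel = L/(kA) = 0.0049/(53.5×32.1) = 2.853×10^-6 K/W
R_mineral wool = L/(kA) = 0.1/(0.0419×32.1) = 0.07435 K/W
R_total = 0.07435 K/W
Q = ΔT / R_total = 58 / 0.07435

Q ≈ 780 W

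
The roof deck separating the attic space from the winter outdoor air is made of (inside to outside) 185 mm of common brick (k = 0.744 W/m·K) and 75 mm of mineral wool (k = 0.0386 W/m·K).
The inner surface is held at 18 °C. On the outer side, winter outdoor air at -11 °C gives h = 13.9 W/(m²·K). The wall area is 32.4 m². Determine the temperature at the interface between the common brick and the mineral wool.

T ≈ 14.8 °C

Treating each layer as a thermal resistance in series:
R_common brick = L/(kA) = 0.185/(0.744×32.4) = 0.007675 K/W
R_mineral wool = L/(kA) = 0.075/(0.0386×32.4) = 0.05997 K/W
R_outer film = 1/(h_o·A) = 1/(13.9×32.4) = 0.00222 K/W
R_total = 0.06986 K/W;  Q = ΔT/R_total = 29/0.06986 = 415.1 W
T_interface = T_inner − Q·ΣR(inner→interface) = 18 − 415×0.007675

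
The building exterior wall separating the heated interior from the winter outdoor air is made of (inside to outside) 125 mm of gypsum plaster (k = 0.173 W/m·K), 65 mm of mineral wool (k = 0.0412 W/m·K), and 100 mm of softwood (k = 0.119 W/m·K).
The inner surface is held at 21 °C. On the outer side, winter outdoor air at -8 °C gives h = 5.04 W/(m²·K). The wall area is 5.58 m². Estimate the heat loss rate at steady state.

Q ≈ 48.5 W

Model the wall as resistances in series:
R_gypsum plaster = L/(kA) = 0.125/(0.173×5.58) = 0.1295 K/W
R_mineral wool = L/(kA) = 0.065/(0.0412×5.58) = 0.2827 K/W
R_softwood = L/(kA) = 0.1/(0.119×5.58) = 0.1506 K/W
R_outer film = 1/(h_o·A) = 1/(5.04×5.58) = 0.03556 K/W
R_total = 0.5984 K/W
Q = ΔT / R_total = 29 / 0.5984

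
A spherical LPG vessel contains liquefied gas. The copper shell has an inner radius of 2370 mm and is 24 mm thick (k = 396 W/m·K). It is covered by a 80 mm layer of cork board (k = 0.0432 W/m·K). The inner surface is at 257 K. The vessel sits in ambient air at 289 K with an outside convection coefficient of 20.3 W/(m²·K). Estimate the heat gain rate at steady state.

Q ≈ 1250 W

Spherical conduction: R = (1/r_in − 1/r_out)/(4πk) per layer; series-sum.
R_copper shell = (1/2.37 − 1/2.394)/(4π×396) = 8.5×10^-7 K/W
R_cork board = (1/2.394 − 1/2.474)/(4π×0.0432) = 0.02488 K/W
R_outer film = 1/(h·4πr_o²) = 1/(20.3×4π×2.474²) = 6.405×10^-4 K/W
R_total = 0.02552 K/W
Q = ΔT/R_total = 32/0.02552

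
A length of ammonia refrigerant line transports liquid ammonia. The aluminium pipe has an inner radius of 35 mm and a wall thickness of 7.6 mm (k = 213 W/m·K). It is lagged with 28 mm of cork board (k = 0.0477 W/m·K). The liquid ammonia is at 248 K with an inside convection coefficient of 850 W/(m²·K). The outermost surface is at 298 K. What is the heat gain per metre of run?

For a radial system each layer contributes R = ln(r_out/r_in)/(2πkL); films add R = 1/(hA).
R_inner film = 1/(h_i·2πr₁L) = 1/(850×2π×0.035×1) = 0.00535 K/W
R_aluminium pipe wall = ln(42.6/35)/(2π×213×1) = 1.468×10^-4 K/W
R_cork board = ln(70.6/42.6)/(2π×0.0477×1) = 1.686 K/W
R_total = 1.691 K/W
Q = ΔT/R_total = 50/1.691

q′ ≈ 29.6 W/m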